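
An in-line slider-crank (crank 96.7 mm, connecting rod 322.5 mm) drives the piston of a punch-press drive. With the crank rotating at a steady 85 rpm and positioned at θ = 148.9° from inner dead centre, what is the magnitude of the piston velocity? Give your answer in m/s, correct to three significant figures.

ω = 2π·85/60 = 8.901 rad/s
For an in-line slider-crank, x = r cosθ + √(L² − r² sin²θ), so v = −rω sinθ·[1 + r cosθ/√(L² − r² sin²θ)].
With r = 0.0967 m, L = 0.3225 m, θ = 148.9°: √(L² − r² sin²θ) = 0.31861 m.
v = −0.0967·8.901·0.51653·[1 + 0.0967·-0.85627/0.31861] = -0.32906 m/s.
|v| = 0.32906 m/s.

0.329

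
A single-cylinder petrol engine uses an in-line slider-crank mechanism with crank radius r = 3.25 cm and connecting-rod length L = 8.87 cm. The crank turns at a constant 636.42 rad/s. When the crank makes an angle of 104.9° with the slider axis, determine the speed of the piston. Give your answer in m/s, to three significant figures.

ω = 636.4 rad/s
For an in-line slider-crank, x = r cosθ + √(L² − r² sin²θ), so v = −rω sinθ·[1 + r cosθ/√(L² − r² sin²θ)].
With r = 0.0325 m, L = 0.0887 m, θ = 104.9°: √(L² − r² sin²θ) = 0.082953 m.
v = −0.0325·636.4·0.96638·[1 + 0.0325·-0.25713/0.082953] = -17.975 m/s.
|v| = 17.975 m/s.

18.0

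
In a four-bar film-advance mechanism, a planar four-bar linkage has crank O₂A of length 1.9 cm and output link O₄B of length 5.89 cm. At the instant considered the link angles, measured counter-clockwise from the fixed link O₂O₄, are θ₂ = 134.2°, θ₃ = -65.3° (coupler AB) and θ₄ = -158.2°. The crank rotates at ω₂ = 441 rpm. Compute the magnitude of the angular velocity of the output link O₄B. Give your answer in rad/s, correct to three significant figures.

ω₂ = 46.18 rad/s (from 441 rpm).
Differentiating the loop-closure r₂e^{iθ₂}+r₃e^{iθ₃}=r₁+r₄e^{iθ₄} gives r₂ω₂e^{iθ₂}+r₃ω₃e^{iθ₃}=r₄ω₄e^{iθ₄}.
Eliminating the other unknown: ω₄ = r₂ω₂ sin(θ₂−θ₃) / [r₄ sin(θ₄−θ₃)].
Numerator sine = -0.33381; denominator sine = -0.99872.
Result = 0.019·46.18·(-0.33381) / (0.0589·(-0.99872)) = +4.9792 rad/s; magnitude 4.9792 rad/s.

4.98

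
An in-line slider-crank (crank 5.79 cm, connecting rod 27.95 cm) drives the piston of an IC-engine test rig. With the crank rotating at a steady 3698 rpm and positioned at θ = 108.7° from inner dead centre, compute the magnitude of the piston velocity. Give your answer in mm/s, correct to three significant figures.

19800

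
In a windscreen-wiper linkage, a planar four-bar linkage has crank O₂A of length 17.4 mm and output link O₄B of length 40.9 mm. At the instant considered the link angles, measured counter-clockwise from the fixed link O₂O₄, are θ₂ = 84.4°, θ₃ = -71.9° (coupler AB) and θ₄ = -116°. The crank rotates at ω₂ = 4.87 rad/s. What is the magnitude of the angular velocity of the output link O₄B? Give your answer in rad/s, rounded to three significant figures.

1.20

ω₂ = 4.87 rad/s
Differentiating the loop-closure r₂e^{iθ₂}+r₃e^{iθ₃}=r₁+r₄e^{iθ₄} gives r₂ω₂e^{iθ₂}+r₃ω₃e^{iθ₃}=r₄ω₄e^{iθ₄}.
Eliminating the other unknown: ω₄ = r₂ω₂ sin(θ₂−θ₃) / [r₄ sin(θ₄−θ₃)].
Numerator sine = +0.40195; denominator sine = -0.69591.
Result = 0.0174·4.87·(+0.40195) / (0.0409·(-0.69591)) = -1.1967 rad/s; magnitude 1.1967 rad/s.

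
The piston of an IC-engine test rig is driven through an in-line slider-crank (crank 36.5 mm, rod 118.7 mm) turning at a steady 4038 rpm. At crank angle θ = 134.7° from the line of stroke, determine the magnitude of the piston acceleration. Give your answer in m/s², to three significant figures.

4560

ω = 2π·4038/60 = 422.9 rad/s
x(θ) = r cosθ + √(L² − r² sin²θ); with ω constant, a = ω²·d²x/dθ².
d²x/dθ² = −r cosθ − r²(cos2θ)/√u − r⁴ sin²2θ/(4u^{3/2}),  u = L² − r² sin²θ = 0.0134166 m².
Substituting r = 0.0365 m, L = 0.1187 m, θ = 134.7°: d²x/dθ² = +0.025509 m.
a = ω²·d²x/dθ² = (422.9)²·(+0.025509) = +4561.2 m/s²;  |a| = 4561.2 m/s².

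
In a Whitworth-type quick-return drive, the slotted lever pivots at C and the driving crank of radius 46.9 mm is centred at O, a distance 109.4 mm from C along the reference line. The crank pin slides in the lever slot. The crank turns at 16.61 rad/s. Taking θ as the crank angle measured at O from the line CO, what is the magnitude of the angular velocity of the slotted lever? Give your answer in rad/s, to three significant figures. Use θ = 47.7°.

4.46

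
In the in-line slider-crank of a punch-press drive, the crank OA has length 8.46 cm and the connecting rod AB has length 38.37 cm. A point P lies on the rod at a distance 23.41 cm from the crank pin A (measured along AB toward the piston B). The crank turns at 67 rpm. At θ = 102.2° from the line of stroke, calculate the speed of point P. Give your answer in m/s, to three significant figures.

0.565

ω = 7.016 rad/s.  Crank-pin speed |V_A| = rω = 0.59357 m/s, perpendicular to OA.
Rod angle: sinφ = −(r/L) sinθ ⇒ φ = -12.445°; ω_rod = −rω cosθ/√(L²−r²sin²θ) = +0.33478 rad/s.
V_P = V_A + ω_rod × AP, with AP = 0.2341 m along the rod.
Components: V_Px = −rω sinθ − a·ω_rod·sinφ = -0.56328 m/s;  V_Py = rω cosθ + a·ω_rod·cosφ = -0.048906 m/s.
|V_P| = √(V_Px² + V_Py²) = 0.5654 m/s.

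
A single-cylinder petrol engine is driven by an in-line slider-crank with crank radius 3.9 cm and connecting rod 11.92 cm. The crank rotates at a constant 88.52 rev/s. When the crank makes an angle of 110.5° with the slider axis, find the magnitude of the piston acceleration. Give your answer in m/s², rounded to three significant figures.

ω = 2π·88.5 = 556.2 rad/s
x(θ) = r cosθ + √(L² − r² sin²θ); with ω constant, a = ω²·d²x/dθ².
d²x/dθ² = −r cosθ − r²(cos2θ)/√u − r⁴ sin²2θ/(4u^{3/2}),  u = L² − r² sin²θ = 0.0128742 m².
Substituting r = 0.039 m, L = 0.1192 m, θ = 110.5°: d²x/dθ² = +0.023605 m.
a = ω²·d²x/dθ² = (556.2)²·(+0.023605) = +7302 m/s²;  |a| = 7302 m/s².

7300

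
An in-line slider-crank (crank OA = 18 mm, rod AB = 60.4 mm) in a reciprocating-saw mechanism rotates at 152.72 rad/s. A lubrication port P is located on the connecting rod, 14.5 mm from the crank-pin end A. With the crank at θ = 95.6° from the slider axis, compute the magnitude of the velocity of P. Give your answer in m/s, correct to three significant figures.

ω = 152.7 rad/s.  Crank-pin speed |V_A| = rω = 2.749 m/s, perpendicular to OA.
Rod angle: sinφ = −(r/L) sinθ ⇒ φ = -17.253°; ω_rod = −rω cosθ/√(L²−r²sin²θ) = +4.6505 rad/s.
V_P = V_A + ω_rod × AP, with AP = 0.0145 m along the rod.
Components: V_Px = −rω sinθ − a·ω_rod·sinφ = -2.7158 m/s;  V_Py = rω cosθ + a·ω_rod·cosφ = -0.20385 m/s.
|V_P| = √(V_Px² + V_Py²) = 2.7235 m/s.

2.72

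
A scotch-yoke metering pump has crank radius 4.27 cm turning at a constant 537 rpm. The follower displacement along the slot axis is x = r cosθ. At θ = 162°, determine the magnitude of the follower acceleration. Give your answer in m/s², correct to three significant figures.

128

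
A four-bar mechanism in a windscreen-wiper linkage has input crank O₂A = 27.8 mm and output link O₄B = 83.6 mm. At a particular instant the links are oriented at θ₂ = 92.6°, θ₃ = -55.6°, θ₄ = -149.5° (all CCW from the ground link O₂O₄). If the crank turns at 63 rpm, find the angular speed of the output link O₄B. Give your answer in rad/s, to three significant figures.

ω₂ = 6.597 rad/s (from 63 rpm).
Differentiating the loop-closure r₂e^{iθ₂}+r₃e^{iθ₃}=r₁+r₄e^{iθ₄} gives r₂ω₂e^{iθ₂}+r₃ω₃e^{iθ₃}=r₄ω₄e^{iθ₄}.
Eliminating the other unknown: ω₄ = r₂ω₂ sin(θ₂−θ₃) / [r₄ sin(θ₄−θ₃)].
Numerator sine = +0.52696; denominator sine = -0.99768.
Result = 0.0278·6.597·(+0.52696) / (0.0836·(-0.99768)) = -1.1587 rad/s; magnitude 1.1587 rad/s.

1.16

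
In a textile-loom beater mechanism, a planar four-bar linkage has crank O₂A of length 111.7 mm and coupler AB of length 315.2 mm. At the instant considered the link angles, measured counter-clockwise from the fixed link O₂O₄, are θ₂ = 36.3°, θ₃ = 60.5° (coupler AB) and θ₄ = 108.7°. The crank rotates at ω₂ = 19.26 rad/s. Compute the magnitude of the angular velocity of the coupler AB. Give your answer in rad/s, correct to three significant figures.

ω₂ = 19.26 rad/s
Differentiating the loop-closure r₂e^{iθ₂}+r₃e^{iθ₃}=r₁+r₄e^{iθ₄} gives r₂ω₂e^{iθ₂}+r₃ω₃e^{iθ₃}=r₄ω₄e^{iθ₄}.
Eliminating the other unknown: ω₃ = r₂ω₂ sin(θ₄−θ₂) / [r₃ sin(θ₃−θ₄)].
Numerator sine = +0.95319; denominator sine = -0.74548.
Result = 0.1117·19.26·(+0.95319) / (0.3152·(-0.74548)) = -8.7271 rad/s; magnitude 8.7271 rad/s.

8.73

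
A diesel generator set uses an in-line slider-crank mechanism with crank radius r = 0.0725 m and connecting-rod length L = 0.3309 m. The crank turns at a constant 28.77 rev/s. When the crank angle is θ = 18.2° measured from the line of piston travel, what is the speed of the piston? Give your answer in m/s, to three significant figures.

ω = 2π·28.8 = 180.8 rad/s
For an in-line slider-crank, x = r cosθ + √(L² − r² sin²θ), so v = −rω sinθ·[1 + r cosθ/√(L² − r² sin²θ)].
With r = 0.0725 m, L = 0.3309 m, θ = 18.2°: √(L² − r² sin²θ) = 0.33012 m.
v = −0.0725·180.8·0.31233·[1 + 0.0725·0.94997/0.33012] = -4.9473 m/s.
|v| = 4.9473 m/s.

4.95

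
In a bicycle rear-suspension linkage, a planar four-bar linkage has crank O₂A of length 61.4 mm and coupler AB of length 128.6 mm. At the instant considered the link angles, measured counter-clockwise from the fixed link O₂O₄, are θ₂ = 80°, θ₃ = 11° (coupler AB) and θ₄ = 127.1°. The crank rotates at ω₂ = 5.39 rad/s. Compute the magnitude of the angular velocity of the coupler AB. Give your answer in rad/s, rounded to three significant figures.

2.10

ω₂ = 5.39 rad/s
Differentiating the loop-closure r₂e^{iθ₂}+r₃e^{iθ₃}=r₁+r₄e^{iθ₄} gives r₂ω₂e^{iθ₂}+r₃ω₃e^{iθ₃}=r₄ω₄e^{iθ₄}.
Eliminating the other unknown: ω₃ = r₂ω₂ sin(θ₄−θ₂) / [r₃ sin(θ₃−θ₄)].
Numerator sine = +0.73254; denominator sine = -0.89803.
Result = 0.0614·5.39·(+0.73254) / (0.1286·(-0.89803)) = -2.0992 rad/s; magnitude 2.0992 rad/s.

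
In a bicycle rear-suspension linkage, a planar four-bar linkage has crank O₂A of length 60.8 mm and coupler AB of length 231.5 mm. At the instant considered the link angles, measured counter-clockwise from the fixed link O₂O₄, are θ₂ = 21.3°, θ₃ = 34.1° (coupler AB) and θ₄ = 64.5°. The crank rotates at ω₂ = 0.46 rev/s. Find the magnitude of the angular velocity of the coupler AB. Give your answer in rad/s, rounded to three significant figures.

ω₂ = 2.89 rad/s (from 0.46 rev/s).
Differentiating the loop-closure r₂e^{iθ₂}+r₃e^{iθ₃}=r₁+r₄e^{iθ₄} gives r₂ω₂e^{iθ₂}+r₃ω₃e^{iθ₃}=r₄ω₄e^{iθ₄}.
Eliminating the other unknown: ω₃ = r₂ω₂ sin(θ₄−θ₂) / [r₃ sin(θ₃−θ₄)].
Numerator sine = +0.68455; denominator sine = -0.50603.
Result = 0.0608·2.89·(+0.68455) / (0.2315·(-0.50603)) = -1.0269 rad/s; magnitude 1.0269 rad/s.

1.03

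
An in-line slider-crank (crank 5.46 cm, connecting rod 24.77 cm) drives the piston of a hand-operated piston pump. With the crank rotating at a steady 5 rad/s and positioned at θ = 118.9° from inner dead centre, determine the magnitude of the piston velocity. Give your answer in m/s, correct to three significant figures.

0.213

ω = 5 rad/s
For an in-line slider-crank, x = r cosθ + √(L² − r² sin²θ), so v = −rω sinθ·[1 + r cosθ/√(L² − r² sin²θ)].
With r = 0.0546 m, L = 0.2477 m, θ = 118.9°: √(L² − r² sin²θ) = 0.24304 m.
v = −0.0546·5·0.87546·[1 + 0.0546·-0.48328/0.24304] = -0.21305 m/s.
|v| = 0.21305 m/s.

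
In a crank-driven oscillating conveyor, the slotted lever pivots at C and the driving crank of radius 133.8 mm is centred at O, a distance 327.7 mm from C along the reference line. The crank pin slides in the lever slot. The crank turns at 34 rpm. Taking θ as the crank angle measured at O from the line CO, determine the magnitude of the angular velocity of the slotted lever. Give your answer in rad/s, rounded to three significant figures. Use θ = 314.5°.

ω = 3.56 rad/s (from 34 rpm).
Crank pin A relative to C: A = (d + r cosθ, r sinθ); lever angle φ = atan2(r sinθ, d + r cosθ).
Differentiating tanφ: φ̇ = rω(d cosθ + r)/(d² + r² + 2dr cosθ).
d² + r² + 2dr cosθ = |CA|² = 0.186754 m²;  d cosθ + r = +0.36349 m.
|ω_lever| = |0.1338·3.56·+0.36349| / 0.186754 = 0.92722 rad/s.

0.927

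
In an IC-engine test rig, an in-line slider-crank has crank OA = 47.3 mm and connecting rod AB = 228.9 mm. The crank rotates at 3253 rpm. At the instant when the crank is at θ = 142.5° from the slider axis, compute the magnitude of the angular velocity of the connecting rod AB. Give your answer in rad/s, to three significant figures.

ω = 340.7 rad/s (converted from 3253 rpm).
The rod makes angle φ with the slider axis where L sinφ = r sinθ; differentiating, L cosφ·φ̇ = r ω cosθ.
L cosφ = √(L² − r² sin²θ) = 0.22708 m.
|ω_rod| = r ω |cosθ| / √(L² − r² sin²θ) = 0.0473·340.7·0.79335/0.22708 = 56.294 rad/s.

56.3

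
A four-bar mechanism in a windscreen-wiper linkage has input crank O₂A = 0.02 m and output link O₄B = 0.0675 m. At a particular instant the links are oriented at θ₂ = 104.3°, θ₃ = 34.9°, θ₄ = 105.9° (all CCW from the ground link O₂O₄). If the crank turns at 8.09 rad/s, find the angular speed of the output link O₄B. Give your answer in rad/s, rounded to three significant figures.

2.37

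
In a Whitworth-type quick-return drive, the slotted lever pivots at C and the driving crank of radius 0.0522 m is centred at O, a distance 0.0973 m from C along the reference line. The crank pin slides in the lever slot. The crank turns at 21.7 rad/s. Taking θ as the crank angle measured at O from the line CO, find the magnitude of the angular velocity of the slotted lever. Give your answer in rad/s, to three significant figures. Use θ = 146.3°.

8.70

ω = 21.7 rad/s
Crank pin A relative to C: A = (d + r cosθ, r sinθ); lever angle φ = atan2(r sinθ, d + r cosθ).
Differentiating tanφ: φ̇ = rω(d cosθ + r)/(d² + r² + 2dr cosθ).
d² + r² + 2dr cosθ = |CA|² = 0.00374104 m²;  d cosθ + r = -0.028749 m.
|ω_lever| = |0.0522·21.7·-0.028749| / 0.00374104 = 8.7049 rad/s.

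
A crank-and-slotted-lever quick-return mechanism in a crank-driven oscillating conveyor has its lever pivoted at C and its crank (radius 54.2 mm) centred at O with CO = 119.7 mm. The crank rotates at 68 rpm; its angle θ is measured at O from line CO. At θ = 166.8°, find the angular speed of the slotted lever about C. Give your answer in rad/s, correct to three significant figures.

5.19

ω = 7.121 rad/s (from 68 rpm).
Crank pin A relative to C: A = (d + r cosθ, r sinθ); lever angle φ = atan2(r sinθ, d + r cosθ).
Differentiating tanφ: φ̇ = rω(d cosθ + r)/(d² + r² + 2dr cosθ).
d² + r² + 2dr cosθ = |CA|² = 0.00463308 m²;  d cosθ + r = -0.062337 m.
|ω_lever| = |0.0542·7.121·-0.062337| / 0.00463308 = 5.193 rad/s.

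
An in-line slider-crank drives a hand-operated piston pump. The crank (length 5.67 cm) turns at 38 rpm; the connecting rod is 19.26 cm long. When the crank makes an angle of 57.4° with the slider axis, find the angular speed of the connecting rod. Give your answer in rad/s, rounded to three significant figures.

0.652

ω = 3.979 rad/s (converted from 38 rpm).
The rod makes angle φ with the slider axis where L sinφ = r sinθ; differentiating, L cosφ·φ̇ = r ω cosθ.
L cosφ = √(L² − r² sin²θ) = 0.18658 m.
|ω_rod| = r ω |cosθ| / √(L² − r² sin²θ) = 0.0567·3.979·0.53877/0.18658 = 0.65152 rad/s.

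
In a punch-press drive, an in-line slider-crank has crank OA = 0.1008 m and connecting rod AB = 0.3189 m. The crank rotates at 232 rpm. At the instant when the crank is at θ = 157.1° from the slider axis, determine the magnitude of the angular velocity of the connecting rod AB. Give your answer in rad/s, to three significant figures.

7.13

ω = 24.29 rad/s (converted from 232 rpm).
The rod makes angle φ with the slider axis where L sinφ = r sinθ; differentiating, L cosφ·φ̇ = r ω cosθ.
L cosφ = √(L² − r² sin²θ) = 0.31648 m.
|ω_rod| = r ω |cosθ| / √(L² − r² sin²θ) = 0.1008·24.29·0.92119/0.31648 = 7.1282 rad/s.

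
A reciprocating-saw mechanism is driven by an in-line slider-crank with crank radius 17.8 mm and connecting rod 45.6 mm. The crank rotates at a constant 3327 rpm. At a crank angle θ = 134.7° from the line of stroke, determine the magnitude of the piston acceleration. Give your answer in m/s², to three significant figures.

ω = 2π·3327/60 = 348.4 rad/s
x(θ) = r cosθ + √(L² − r² sin²θ); with ω constant, a = ω²·d²x/dθ².
d²x/dθ² = −r cosθ − r²(cos2θ)/√u − r⁴ sin²2θ/(4u^{3/2}),  u = L² − r² sin²θ = 0.00191928 m².
Substituting r = 0.0178 m, L = 0.0456 m, θ = 134.7°: d²x/dθ² = +0.012298 m.
a = ω²·d²x/dθ² = (348.4)²·(+0.012298) = +1492.8 m/s²;  |a| = 1492.8 m/s².

1490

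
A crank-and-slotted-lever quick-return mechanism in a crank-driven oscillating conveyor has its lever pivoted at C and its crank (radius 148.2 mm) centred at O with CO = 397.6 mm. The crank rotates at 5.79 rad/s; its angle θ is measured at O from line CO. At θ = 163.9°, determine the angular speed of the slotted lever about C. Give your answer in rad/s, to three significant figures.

3.00

ω = 5.79 rad/s
Crank pin A relative to C: A = (d + r cosθ, r sinθ); lever angle φ = atan2(r sinθ, d + r cosθ).
Differentiating tanφ: φ̇ = rω(d cosθ + r)/(d² + r² + 2dr cosθ).
d² + r² + 2dr cosθ = |CA|² = 0.0668225 m²;  d cosθ + r = -0.23381 m.
|ω_lever| = |0.1482·5.79·-0.23381| / 0.0668225 = 3.0023 rad/s.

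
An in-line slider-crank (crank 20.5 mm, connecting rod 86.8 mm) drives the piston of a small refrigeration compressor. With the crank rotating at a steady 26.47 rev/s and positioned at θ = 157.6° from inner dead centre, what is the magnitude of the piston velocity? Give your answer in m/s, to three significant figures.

ω = 2π·26.5 = 166.3 rad/s
For an in-line slider-crank, x = r cosθ + √(L² − r² sin²θ), so v = −rω sinθ·[1 + r cosθ/√(L² − r² sin²θ)].
With r = 0.0205 m, L = 0.0868 m, θ = 157.6°: √(L² − r² sin²θ) = 0.086448 m.
v = −0.0205·166.3·0.38107·[1 + 0.0205·-0.92455/0.086448] = -1.0144 m/s.
|v| = 1.0144 m/s.

1.01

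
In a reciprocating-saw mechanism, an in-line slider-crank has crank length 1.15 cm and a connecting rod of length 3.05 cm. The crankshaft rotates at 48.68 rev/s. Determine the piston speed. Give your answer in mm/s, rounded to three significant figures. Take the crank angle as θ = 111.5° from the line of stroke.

2790

ω = 2π·48.7 = 305.9 rad/s
For an in-line slider-crank, x = r cosθ + √(L² − r² sin²θ), so v = −rω sinθ·[1 + r cosθ/√(L² − r² sin²θ)].
With r = 0.0115 m, L = 0.0305 m, θ = 111.5°: √(L² − r² sin²θ) = 0.028562 m.
v = −0.0115·305.9·0.93042·[1 + 0.0115·-0.36650/0.028562] = -2.7898 m/s.
|v| = 2.7898 m/s = 2789.8 mm/s.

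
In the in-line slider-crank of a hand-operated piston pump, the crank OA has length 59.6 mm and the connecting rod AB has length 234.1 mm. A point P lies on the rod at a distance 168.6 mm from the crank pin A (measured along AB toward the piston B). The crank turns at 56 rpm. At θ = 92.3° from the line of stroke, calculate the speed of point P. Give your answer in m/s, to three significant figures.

ω = 5.864 rad/s.  Crank-pin speed |V_A| = rω = 0.34951 m/s, perpendicular to OA.
Rod angle: sinφ = −(r/L) sinθ ⇒ φ = -14.737°; ω_rod = −rω cosθ/√(L²−r²sin²θ) = +0.061955 rad/s.
V_P = V_A + ω_rod × AP, with AP = 0.1686 m along the rod.
Components: V_Px = −rω sinθ − a·ω_rod·sinφ = -0.34657 m/s;  V_Py = rω cosθ + a·ω_rod·cosφ = -0.0039246 m/s.
|V_P| = √(V_Px² + V_Py²) = 0.3466 m/s.

0.347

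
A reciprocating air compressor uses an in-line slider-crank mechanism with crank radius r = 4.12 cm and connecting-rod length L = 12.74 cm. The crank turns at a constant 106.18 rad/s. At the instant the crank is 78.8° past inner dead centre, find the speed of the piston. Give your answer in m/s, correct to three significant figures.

4.58

ω = 106.2 rad/s
For an in-line slider-crank, x = r cosθ + √(L² − r² sin²θ), so v = −rω sinθ·[1 + r cosθ/√(L² − r² sin²θ)].
With r = 0.0412 m, L = 0.1274 m, θ = 78.8°: √(L² − r² sin²θ) = 0.12082 m.
v = −0.0412·106.2·0.98096·[1 + 0.0412·0.19423/0.12082] = -4.5755 m/s.
|v| = 4.5755 m/s.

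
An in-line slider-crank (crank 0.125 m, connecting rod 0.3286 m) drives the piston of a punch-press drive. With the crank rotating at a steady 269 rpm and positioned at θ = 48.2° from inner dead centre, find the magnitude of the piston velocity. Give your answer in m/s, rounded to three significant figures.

3.32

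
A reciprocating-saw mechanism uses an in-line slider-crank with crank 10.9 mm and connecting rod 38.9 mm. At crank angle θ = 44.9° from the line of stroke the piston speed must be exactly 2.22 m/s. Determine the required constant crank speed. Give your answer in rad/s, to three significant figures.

240

For an in-line slider-crank, |v_piston| = rω|sinθ|·[1 + r cosθ/√(L² − r² sin²θ)].
With r = 0.0109 m, L = 0.0389 m, θ = 44.9°: the bracketed kinematic factor |dx/dθ| = 0.0092519 m.
ω = v/|dx/dθ| = 2.22/0.0092519 = 239.95 rad/s.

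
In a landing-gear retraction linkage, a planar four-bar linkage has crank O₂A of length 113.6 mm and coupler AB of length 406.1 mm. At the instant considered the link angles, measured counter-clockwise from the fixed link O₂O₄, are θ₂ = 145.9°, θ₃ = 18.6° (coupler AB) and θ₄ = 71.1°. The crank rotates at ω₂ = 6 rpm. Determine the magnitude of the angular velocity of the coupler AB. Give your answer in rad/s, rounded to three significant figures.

0.214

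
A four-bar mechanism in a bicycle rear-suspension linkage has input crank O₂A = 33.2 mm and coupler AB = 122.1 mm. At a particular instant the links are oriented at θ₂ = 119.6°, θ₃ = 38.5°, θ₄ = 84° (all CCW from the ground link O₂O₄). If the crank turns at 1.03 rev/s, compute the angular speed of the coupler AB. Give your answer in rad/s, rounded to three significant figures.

ω₂ = 6.472 rad/s (from 1.03 rev/s).
Differentiating the loop-closure r₂e^{iθ₂}+r₃e^{iθ₃}=r₁+r₄e^{iθ₄} gives r₂ω₂e^{iθ₂}+r₃ω₃e^{iθ₃}=r₄ω₄e^{iθ₄}.
Eliminating the other unknown: ω₃ = r₂ω₂ sin(θ₄−θ₂) / [r₃ sin(θ₃−θ₄)].
Numerator sine = -0.58212; denominator sine = -0.71325.
Result = 0.0332·6.472·(-0.58212) / (0.1221·(-0.71325)) = +1.4362 rad/s; magnitude 1.4362 rad/s.

1.44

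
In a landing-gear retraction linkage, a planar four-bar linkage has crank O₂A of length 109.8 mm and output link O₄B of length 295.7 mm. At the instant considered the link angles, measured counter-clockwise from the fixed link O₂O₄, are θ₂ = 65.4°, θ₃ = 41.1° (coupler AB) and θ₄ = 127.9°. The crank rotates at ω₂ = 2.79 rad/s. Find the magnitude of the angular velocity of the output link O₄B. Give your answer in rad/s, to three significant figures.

0.427

ω₂ = 2.79 rad/s
Differentiating the loop-closure r₂e^{iθ₂}+r₃e^{iθ₃}=r₁+r₄e^{iθ₄} gives r₂ω₂e^{iθ₂}+r₃ω₃e^{iθ₃}=r₄ω₄e^{iθ₄}.
Eliminating the other unknown: ω₄ = r₂ω₂ sin(θ₂−θ₃) / [r₄ sin(θ₄−θ₃)].
Numerator sine = +0.41151; denominator sine = +0.99844.
Result = 0.1098·2.79·(+0.41151) / (0.2957·(+0.99844)) = +0.42699 rad/s; magnitude 0.42699 rad/s.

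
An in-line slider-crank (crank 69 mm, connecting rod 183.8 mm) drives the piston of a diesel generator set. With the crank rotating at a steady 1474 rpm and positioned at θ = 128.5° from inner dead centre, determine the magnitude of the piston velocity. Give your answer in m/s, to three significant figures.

6.30

ω = 2π·1474/60 = 154.4 rad/s
For an in-line slider-crank, x = r cosθ + √(L² − r² sin²θ), so v = −rω sinθ·[1 + r cosθ/√(L² − r² sin²θ)].
With r = 0.069 m, L = 0.1838 m, θ = 128.5°: √(L² − r² sin²θ) = 0.17569 m.
v = −0.069·154.4·0.78261·[1 + 0.069·-0.62251/0.17569] = -6.2974 m/s.
|v| = 6.2974 m/s.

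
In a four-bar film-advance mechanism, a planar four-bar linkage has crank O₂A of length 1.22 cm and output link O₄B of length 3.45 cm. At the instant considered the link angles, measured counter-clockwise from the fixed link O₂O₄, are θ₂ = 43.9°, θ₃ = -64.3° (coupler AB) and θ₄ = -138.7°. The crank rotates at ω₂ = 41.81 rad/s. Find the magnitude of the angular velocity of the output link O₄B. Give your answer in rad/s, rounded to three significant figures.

14.6

ω₂ = 41.81 rad/s
Differentiating the loop-closure r₂e^{iθ₂}+r₃e^{iθ₃}=r₁+r₄e^{iθ₄} gives r₂ω₂e^{iθ₂}+r₃ω₃e^{iθ₃}=r₄ω₄e^{iθ₄}.
Eliminating the other unknown: ω₄ = r₂ω₂ sin(θ₂−θ₃) / [r₄ sin(θ₄−θ₃)].
Numerator sine = +0.94997; denominator sine = -0.96316.
Result = 0.0122·41.81·(+0.94997) / (0.0345·(-0.96316)) = -14.583 rad/s; magnitude 14.583 rad/s.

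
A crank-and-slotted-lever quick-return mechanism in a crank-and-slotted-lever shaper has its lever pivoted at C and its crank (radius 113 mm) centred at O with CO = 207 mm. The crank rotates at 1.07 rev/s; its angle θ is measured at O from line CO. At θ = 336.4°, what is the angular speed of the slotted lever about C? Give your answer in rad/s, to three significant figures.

ω = 6.723 rad/s (from 1.07 rev/s).
Crank pin A relative to C: A = (d + r cosθ, r sinθ); lever angle φ = atan2(r sinθ, d + r cosθ).
Differentiating tanφ: φ̇ = rω(d cosθ + r)/(d² + r² + 2dr cosθ).
d² + r² + 2dr cosθ = |CA|² = 0.0984873 m²;  d cosθ + r = +0.30269 m.
|ω_lever| = |0.113·6.723·+0.30269| / 0.0984873 = 2.3348 rad/s.

2.33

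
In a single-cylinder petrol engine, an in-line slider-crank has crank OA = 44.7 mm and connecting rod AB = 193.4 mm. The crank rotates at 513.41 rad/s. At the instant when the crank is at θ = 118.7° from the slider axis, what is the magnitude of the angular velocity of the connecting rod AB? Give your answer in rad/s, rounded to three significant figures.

ω = 513.4 rad/s
The rod makes angle φ with the slider axis where L sinφ = r sinθ; differentiating, L cosφ·φ̇ = r ω cosθ.
L cosφ = √(L² − r² sin²θ) = 0.18938 m.
|ω_rod| = r ω |cosθ| / √(L² − r² sin²θ) = 0.0447·513.4·0.48022/0.18938 = 58.193 rad/s.

58.2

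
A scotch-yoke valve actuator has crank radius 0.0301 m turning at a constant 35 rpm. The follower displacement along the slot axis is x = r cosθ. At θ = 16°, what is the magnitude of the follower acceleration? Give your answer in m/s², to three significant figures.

ω = 3.665 rad/s (from 35 rpm).
x = r cosθ ⇒ ẍ = −rω² cosθ (ω constant).
|a| = rω²|cosθ| = 0.0301·(3.665)²·|cos 16°| = 0.38869 m/s².

0.389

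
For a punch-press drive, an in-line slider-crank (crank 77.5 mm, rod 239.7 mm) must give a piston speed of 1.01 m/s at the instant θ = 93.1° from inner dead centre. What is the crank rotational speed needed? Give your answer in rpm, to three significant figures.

127

For an in-line slider-crank, |v_piston| = rω|sinθ|·[1 + r cosθ/√(L² − r² sin²θ)].
With r = 0.0775 m, L = 0.2397 m, θ = 93.1°: the bracketed kinematic factor |dx/dθ| = 0.075957 m.
ω = v/|dx/dθ| = 1.01/0.075957 = 13.297 rad/s.
N = 60ω/(2π) = 126.98 rpm.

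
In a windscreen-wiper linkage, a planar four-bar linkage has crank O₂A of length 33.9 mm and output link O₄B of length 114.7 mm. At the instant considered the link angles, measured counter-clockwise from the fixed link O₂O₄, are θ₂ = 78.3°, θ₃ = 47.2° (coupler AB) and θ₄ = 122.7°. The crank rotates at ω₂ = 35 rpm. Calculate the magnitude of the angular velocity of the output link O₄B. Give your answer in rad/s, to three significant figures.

ω₂ = 3.665 rad/s (from 35 rpm).
Differentiating the loop-closure r₂e^{iθ₂}+r₃e^{iθ₃}=r₁+r₄e^{iθ₄} gives r₂ω₂e^{iθ₂}+r₃ω₃e^{iθ₃}=r₄ω₄e^{iθ₄}.
Eliminating the other unknown: ω₄ = r₂ω₂ sin(θ₂−θ₃) / [r₄ sin(θ₄−θ₃)].
Numerator sine = +0.51653; denominator sine = +0.96815.
Result = 0.0339·3.665·(+0.51653) / (0.1147·(+0.96815)) = +0.57795 rad/s; magnitude 0.57795 rad/s.

0.578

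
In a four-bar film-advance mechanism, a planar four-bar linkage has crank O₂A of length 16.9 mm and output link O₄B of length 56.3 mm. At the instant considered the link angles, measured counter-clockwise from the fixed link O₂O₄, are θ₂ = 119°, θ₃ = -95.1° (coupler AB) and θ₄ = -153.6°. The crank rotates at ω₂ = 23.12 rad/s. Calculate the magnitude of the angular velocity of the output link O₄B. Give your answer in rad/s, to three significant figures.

4.56

ω₂ = 23.12 rad/s
Differentiating the loop-closure r₂e^{iθ₂}+r₃e^{iθ₃}=r₁+r₄e^{iθ₄} gives r₂ω₂e^{iθ₂}+r₃ω₃e^{iθ₃}=r₄ω₄e^{iθ₄}.
Eliminating the other unknown: ω₄ = r₂ω₂ sin(θ₂−θ₃) / [r₄ sin(θ₄−θ₃)].
Numerator sine = -0.56064; denominator sine = -0.85264.
Result = 0.0169·23.12·(-0.56064) / (0.0563·(-0.85264)) = +4.5633 rad/s; magnitude 4.5633 rad/s.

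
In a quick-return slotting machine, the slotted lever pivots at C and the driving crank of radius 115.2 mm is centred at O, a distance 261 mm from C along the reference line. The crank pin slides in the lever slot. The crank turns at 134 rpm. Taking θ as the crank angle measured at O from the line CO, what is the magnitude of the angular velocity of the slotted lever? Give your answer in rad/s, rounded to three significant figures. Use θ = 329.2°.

ω = 14.03 rad/s (from 134 rpm).
Crank pin A relative to C: A = (d + r cosθ, r sinθ); lever angle φ = atan2(r sinθ, d + r cosθ).
Differentiating tanφ: φ̇ = rω(d cosθ + r)/(d² + r² + 2dr cosθ).
d² + r² + 2dr cosθ = |CA|² = 0.133045 m²;  d cosθ + r = +0.33939 m.
|ω_lever| = |0.1152·14.03·+0.33939| / 0.133045 = 4.1237 rad/s.

4.12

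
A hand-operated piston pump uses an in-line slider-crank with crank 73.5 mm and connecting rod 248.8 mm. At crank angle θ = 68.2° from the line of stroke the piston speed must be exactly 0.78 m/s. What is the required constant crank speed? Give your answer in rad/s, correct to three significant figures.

10.3

For an in-line slider-crank, |v_piston| = rω|sinθ|·[1 + r cosθ/√(L² − r² sin²θ)].
With r = 0.0735 m, L = 0.2488 m, θ = 68.2°: the bracketed kinematic factor |dx/dθ| = 0.076029 m.
ω = v/|dx/dθ| = 0.78/0.076029 = 10.259 rad/s.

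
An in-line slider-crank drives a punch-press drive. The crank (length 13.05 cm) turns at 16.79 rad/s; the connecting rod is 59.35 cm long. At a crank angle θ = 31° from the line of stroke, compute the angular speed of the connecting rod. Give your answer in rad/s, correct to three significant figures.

ω = 16.79 rad/s
The rod makes angle φ with the slider axis where L sinφ = r sinθ; differentiating, L cosφ·φ̇ = r ω cosθ.
L cosφ = √(L² − r² sin²θ) = 0.58968 m.
|ω_rod| = r ω |cosθ| / √(L² − r² sin²θ) = 0.1305·16.79·0.85717/0.58968 = 3.185 rad/s.

3.18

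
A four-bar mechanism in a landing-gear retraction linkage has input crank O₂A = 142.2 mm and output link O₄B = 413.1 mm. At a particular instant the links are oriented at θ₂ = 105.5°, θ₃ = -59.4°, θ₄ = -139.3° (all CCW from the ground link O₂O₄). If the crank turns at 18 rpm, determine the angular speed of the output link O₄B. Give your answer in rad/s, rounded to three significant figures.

ω₂ = 1.885 rad/s (from 18 rpm).
Differentiating the loop-closure r₂e^{iθ₂}+r₃e^{iθ₃}=r₁+r₄e^{iθ₄} gives r₂ω₂e^{iθ₂}+r₃ω₃e^{iθ₃}=r₄ω₄e^{iθ₄}.
Eliminating the other unknown: ω₄ = r₂ω₂ sin(θ₂−θ₃) / [r₄ sin(θ₄−θ₃)].
Numerator sine = +0.26050; denominator sine = -0.98450.
Result = 0.1422·1.885·(+0.26050) / (0.4131·(-0.98450)) = -0.17169 rad/s; magnitude 0.17169 rad/s.

0.172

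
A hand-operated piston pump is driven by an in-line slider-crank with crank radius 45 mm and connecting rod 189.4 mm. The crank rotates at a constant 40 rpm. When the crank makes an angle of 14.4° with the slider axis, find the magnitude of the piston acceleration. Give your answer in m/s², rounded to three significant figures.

0.930

ω = 2π·40/60 = 4.189 rad/s
x(θ) = r cosθ + √(L² − r² sin²θ); with ω constant, a = ω²·d²x/dθ².
d²x/dθ² = −r cosθ − r²(cos2θ)/√u − r⁴ sin²2θ/(4u^{3/2}),  u = L² − r² sin²θ = 0.0357471 m².
Substituting r = 0.045 m, L = 0.1894 m, θ = 14.4°: d²x/dθ² = -0.053007 m.
a = ω²·d²x/dθ² = (4.189)²·(-0.053007) = -0.93006 m/s²;  |a| = 0.93006 m/s².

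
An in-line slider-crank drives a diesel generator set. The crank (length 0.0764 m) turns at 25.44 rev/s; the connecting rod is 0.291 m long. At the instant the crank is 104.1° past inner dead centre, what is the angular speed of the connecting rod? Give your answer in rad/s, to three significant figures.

ω = 159.8 rad/s (converted from 25.44 rev/s).
The rod makes angle φ with the slider axis where L sinφ = r sinθ; differentiating, L cosφ·φ̇ = r ω cosθ.
L cosφ = √(L² − r² sin²θ) = 0.28141 m.
|ω_rod| = r ω |cosθ| / √(L² − r² sin²θ) = 0.0764·159.8·0.24362/0.28141 = 10.572 rad/s.

10.6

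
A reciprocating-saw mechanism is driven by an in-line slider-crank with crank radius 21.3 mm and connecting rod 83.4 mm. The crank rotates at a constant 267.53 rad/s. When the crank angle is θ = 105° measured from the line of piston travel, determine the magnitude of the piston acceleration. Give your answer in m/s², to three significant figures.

ω = 267.5 rad/s
x(θ) = r cosθ + √(L² − r² sin²θ); with ω constant, a = ω²·d²x/dθ².
d²x/dθ² = −r cosθ − r²(cos2θ)/√u − r⁴ sin²2θ/(4u^{3/2}),  u = L² − r² sin²θ = 0.00653226 m².
Substituting r = 0.0213 m, L = 0.0834 m, θ = 105°: d²x/dθ² = +0.01035 m.
a = ω²·d²x/dθ² = (267.5)²·(+0.01035) = +740.76 m/s²;  |a| = 740.76 m/s².

741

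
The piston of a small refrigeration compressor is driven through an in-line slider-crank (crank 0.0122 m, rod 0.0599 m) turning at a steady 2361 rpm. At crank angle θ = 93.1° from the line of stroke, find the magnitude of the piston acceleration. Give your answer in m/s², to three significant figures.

195

ω = 2π·2361/60 = 247.2 rad/s
x(θ) = r cosθ + √(L² − r² sin²θ); with ω constant, a = ω²·d²x/dθ².
d²x/dθ² = −r cosθ − r²(cos2θ)/√u − r⁴ sin²2θ/(4u^{3/2}),  u = L² − r² sin²θ = 0.00343961 m².
Substituting r = 0.0122 m, L = 0.0599 m, θ = 93.1°: d²x/dθ² = +0.0031824 m.
a = ω²·d²x/dθ² = (247.2)²·(+0.0031824) = +194.54 m/s²;  |a| = 194.54 m/s².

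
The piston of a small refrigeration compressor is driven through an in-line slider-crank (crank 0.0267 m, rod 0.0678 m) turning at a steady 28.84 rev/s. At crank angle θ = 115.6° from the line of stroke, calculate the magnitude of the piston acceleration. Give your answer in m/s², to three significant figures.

ω = 2π·28.8 = 181.2 rad/s
x(θ) = r cosθ + √(L² − r² sin²θ); with ω constant, a = ω²·d²x/dθ².
d²x/dθ² = −r cosθ − r²(cos2θ)/√u − r⁴ sin²2θ/(4u^{3/2}),  u = L² − r² sin²θ = 0.00401705 m².
Substituting r = 0.0267 m, L = 0.0678 m, θ = 115.6°: d²x/dθ² = +0.018282 m.
a = ω²·d²x/dθ² = (181.2)²·(+0.018282) = +600.29 m/s²;  |a| = 600.29 m/s².

600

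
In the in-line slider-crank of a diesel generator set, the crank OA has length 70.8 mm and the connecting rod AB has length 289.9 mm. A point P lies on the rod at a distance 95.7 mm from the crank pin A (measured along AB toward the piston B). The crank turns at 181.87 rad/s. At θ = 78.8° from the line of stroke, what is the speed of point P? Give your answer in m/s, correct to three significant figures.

ω = 181.9 rad/s.  Crank-pin speed |V_A| = rω = 12.876 m/s, perpendicular to OA.
Rod angle: sinφ = −(r/L) sinθ ⇒ φ = -13.861°; ω_rod = −rω cosθ/√(L²−r²sin²θ) = -8.886 rad/s.
V_P = V_A + ω_rod × AP, with AP = 0.0957 m along the rod.
Components: V_Px = −rω sinθ − a·ω_rod·sinφ = -12.835 m/s;  V_Py = rω cosθ + a·ω_rod·cosφ = +1.6754 m/s.
|V_P| = √(V_Px² + V_Py²) = 12.944 m/s.

12.9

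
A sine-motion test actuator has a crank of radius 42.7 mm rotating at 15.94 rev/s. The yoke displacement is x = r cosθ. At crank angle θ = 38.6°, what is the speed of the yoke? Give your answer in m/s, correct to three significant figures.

2.67

ω = 100.2 rad/s (from 15.94 rev/s).
x = r cosθ ⇒ ẋ = −rω sinθ.
|v| = rω|sinθ| = 0.0427·100.2·|sin 38.6°| = 2.6681 m/s.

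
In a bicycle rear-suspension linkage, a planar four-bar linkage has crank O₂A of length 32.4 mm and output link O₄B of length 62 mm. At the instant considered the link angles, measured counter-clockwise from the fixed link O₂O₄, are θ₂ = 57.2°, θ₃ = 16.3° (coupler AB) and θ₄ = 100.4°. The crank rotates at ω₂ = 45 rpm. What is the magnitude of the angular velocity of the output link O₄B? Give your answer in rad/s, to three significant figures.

ω₂ = 4.712 rad/s (from 45 rpm).
Differentiating the loop-closure r₂e^{iθ₂}+r₃e^{iθ₃}=r₁+r₄e^{iθ₄} gives r₂ω₂e^{iθ₂}+r₃ω₃e^{iθ₃}=r₄ω₄e^{iθ₄}.
Eliminating the other unknown: ω₄ = r₂ω₂ sin(θ₂−θ₃) / [r₄ sin(θ₄−θ₃)].
Numerator sine = +0.65474; denominator sine = +0.99470.
Result = 0.0324·4.712·(+0.65474) / (0.062·(+0.99470)) = +1.621 rad/s; magnitude 1.621 rad/s.

1.62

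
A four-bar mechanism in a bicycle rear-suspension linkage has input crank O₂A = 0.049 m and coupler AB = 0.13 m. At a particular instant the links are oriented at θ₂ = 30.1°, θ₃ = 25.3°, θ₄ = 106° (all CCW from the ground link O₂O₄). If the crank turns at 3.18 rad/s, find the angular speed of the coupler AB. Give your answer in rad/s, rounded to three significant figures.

ω₂ = 3.18 rad/s
Differentiating the loop-closure r₂e^{iθ₂}+r₃e^{iθ₃}=r₁+r₄e^{iθ₄} gives r₂ω₂e^{iθ₂}+r₃ω₃e^{iθ₃}=r₄ω₄e^{iθ₄}.
Eliminating the other unknown: ω₃ = r₂ω₂ sin(θ₄−θ₂) / [r₃ sin(θ₃−θ₄)].
Numerator sine = +0.96987; denominator sine = -0.98686.
Result = 0.049·3.18·(+0.96987) / (0.13·(-0.98686)) = -1.178 rad/s; magnitude 1.178 rad/s.

1.18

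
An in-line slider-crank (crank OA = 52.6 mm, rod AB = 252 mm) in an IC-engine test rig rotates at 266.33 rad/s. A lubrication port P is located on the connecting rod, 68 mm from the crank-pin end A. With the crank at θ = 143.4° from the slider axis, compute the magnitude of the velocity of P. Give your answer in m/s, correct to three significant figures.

11.4

ω = 266.3 rad/s.  Crank-pin speed |V_A| = rω = 14.009 m/s, perpendicular to OA.
Rod angle: sinφ = −(r/L) sinθ ⇒ φ = -7.149°; ω_rod = −rω cosθ/√(L²−r²sin²θ) = +44.979 rad/s.
V_P = V_A + ω_rod × AP, with AP = 0.068 m along the rod.
Components: V_Px = −rω sinθ − a·ω_rod·sinφ = -7.9718 m/s;  V_Py = rω cosθ + a·ω_rod·cosφ = -8.2118 m/s.
|V_P| = √(V_Px² + V_Py²) = 11.445 m/s.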